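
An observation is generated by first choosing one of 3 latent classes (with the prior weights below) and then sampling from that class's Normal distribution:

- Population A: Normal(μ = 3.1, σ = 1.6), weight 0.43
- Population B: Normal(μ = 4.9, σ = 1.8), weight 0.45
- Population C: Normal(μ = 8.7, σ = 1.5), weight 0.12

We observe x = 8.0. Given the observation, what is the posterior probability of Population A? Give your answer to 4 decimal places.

0.0189

The responsibility of component k is w_k f_k(x) divided by Σ_j w_j f_j(x).
Normal densities:
  L_A = (1/(1.6·√(2π)))·exp(−(8.0−3.1)²/(2·1.6²)) = 0.249339·exp(-4.68945) = 0.00229185
  L_B = (1/(1.8·√(2π)))·exp(−(8.0−4.9)²/(2·1.8²)) = 0.221635·exp(-1.48302) = 0.0503
  L_C = (1/(1.5·√(2π)))·exp(−(8.0−8.7)²/(2·1.5²)) = 0.265962·exp(-0.10889) = 0.238522
Unnormalised posteriors:
  w_A·L_A = 0.43 × 0.00229185 = 0.000985496
  w_B·L_B = 0.45 × 0.0503 = 0.022635
  w_C·L_C = 0.12 × 0.238522 = 0.0286227
Denominator: 0.000985496 + 0.022635 + 0.0286227 = 0.0522432
Responsibility of Population A: 0.000985496 / 0.0522432 ≈ 0.0189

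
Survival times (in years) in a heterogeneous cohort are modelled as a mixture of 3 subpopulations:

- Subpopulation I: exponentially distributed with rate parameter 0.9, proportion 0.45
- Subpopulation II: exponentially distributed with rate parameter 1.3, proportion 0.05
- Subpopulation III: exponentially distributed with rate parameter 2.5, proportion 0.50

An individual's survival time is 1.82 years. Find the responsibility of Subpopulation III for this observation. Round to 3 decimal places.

The responsibility of component k is P(Z=k) f_k(x) divided by Σ_j P(Z=j) f_j(x).
Exponential densities:
  L_I = 0.174932
  L_II = 0.122012
  L_III = 0.026418
Multiply by the mixture weights:
  P(Z=I)·L_I = 0.45 × 0.174932 = 0.0787192
  P(Z=II)·L_II = 0.05 × 0.122012 = 0.0061006
  P(Z=III)·L_III = 0.50 × 0.026418 = 0.013209
Sum: 0.0787192 + 0.0061006 + 0.013209 = 0.0980288
Responsibility of Subpopulation III: 0.013209 / 0.0980288 ≈ 0.135

0.135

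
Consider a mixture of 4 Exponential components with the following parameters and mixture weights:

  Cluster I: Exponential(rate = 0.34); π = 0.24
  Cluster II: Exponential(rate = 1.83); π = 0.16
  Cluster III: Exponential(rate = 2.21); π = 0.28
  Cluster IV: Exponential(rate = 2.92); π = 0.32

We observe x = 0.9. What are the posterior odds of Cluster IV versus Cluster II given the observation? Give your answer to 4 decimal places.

Since P(k|x) ∝ P(Z=k) f_k(x), the posterior odds are P(Z=i) f_i(x) / (P(Z=j) f_j(x)).
Exponential densities:
  L_I = 0.250371
  L_II = 0.352507
  L_III = 0.302399
  L_IV = 0.21089
Posterior odds = (P(Z=IV)·L_IV) / (P(Z=II)·L_II) = (0.32·0.21089) / (0.16·0.352507) = 0.067485 / 0.0564012 ≈ 1.1965

1.1965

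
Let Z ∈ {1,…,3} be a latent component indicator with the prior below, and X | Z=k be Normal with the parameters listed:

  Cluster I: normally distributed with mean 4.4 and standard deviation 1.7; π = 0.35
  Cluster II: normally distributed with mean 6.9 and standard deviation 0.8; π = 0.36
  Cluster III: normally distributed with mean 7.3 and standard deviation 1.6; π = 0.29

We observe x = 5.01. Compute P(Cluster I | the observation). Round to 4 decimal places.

0.6756

Posterior ∝ prior × likelihood, so P(k | x) ∝ P(Z=k) f_k(x); normalise over all components.
Evaluate each component's likelihood at the observed value:
  p_I = (1/(1.7·√(2π)))·exp(−(5.01−4.4)²/(2·1.7²)) = 0.234672·exp(-0.06438) = 0.22004
  p_II = (1/(0.8·√(2π)))·exp(−(5.01−6.9)²/(2·0.8²)) = 0.498678·exp(-2.79070) = 0.0306079
  p_III = (1/(1.6·√(2π)))·exp(−(5.01−7.3)²/(2·1.6²)) = 0.249339·exp(-1.02424) = 0.0895301
Prior × likelihood for each component:
  P(Z=I)·p_I = 0.35 × 0.22004 = 0.0770142
  P(Z=II)·p_II = 0.36 × 0.0306079 = 0.0110188
  P(Z=III)·p_III = 0.29 × 0.0895301 = 0.0259637
Denominator: 0.0770142 + 0.0110188 + 0.0259637 = 0.113997
So the posterior for Cluster I is 0.0770142 / 0.113997 ≈ 0.6756.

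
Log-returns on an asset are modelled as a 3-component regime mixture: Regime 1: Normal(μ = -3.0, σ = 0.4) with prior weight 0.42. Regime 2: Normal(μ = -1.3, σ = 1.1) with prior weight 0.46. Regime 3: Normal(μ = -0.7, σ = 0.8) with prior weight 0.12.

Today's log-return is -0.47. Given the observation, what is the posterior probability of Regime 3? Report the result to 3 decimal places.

P(component k | x) = w_k·f_k(x) / marginal(x), where marginal(x) = Σ_j w_j·f_j(x).
Evaluate each component's likelihood at the observed value:
  f_1 = (1/(0.4·√(2π)))·exp(−(-0.47−-3.0)²/(2·0.4²)) = 0.997356·exp(-20.00281) = 2.04993e-09
  f_2 = (1/(1.1·√(2π)))·exp(−(-0.47−-1.3)²/(2·1.1²)) = 0.362675·exp(-0.28467) = 0.272827
  f_3 = (1/(0.8·√(2π)))·exp(−(-0.47−-0.7)²/(2·0.8²)) = 0.498678·exp(-0.04133) = 0.478488
Multiply by the mixture weights:
  w_1·f_1 = 0.42 × 2.04993e-09 = 8.60971e-10
  w_2·f_2 = 0.46 × 0.272827 = 0.1255
  w_3·f_3 = 0.12 × 0.478488 = 0.0574186
Marginal: 8.60971e-10 + 0.1255 + 0.0574186 = 0.182919
P(Regime 3 | x) = 0.0574186 / 0.182919 ≈ 0.314

0.314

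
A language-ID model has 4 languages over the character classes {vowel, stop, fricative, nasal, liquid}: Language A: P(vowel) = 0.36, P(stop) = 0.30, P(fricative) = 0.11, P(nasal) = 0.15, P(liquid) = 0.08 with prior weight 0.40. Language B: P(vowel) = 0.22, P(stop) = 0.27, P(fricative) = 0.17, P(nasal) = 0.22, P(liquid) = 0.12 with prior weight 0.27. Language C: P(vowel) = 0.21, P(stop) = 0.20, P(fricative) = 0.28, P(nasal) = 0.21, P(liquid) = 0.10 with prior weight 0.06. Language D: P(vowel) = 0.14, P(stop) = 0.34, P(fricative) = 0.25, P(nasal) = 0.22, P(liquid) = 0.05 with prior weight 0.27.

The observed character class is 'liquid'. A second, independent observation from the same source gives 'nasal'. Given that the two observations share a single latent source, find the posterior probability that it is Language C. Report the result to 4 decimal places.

P(component k | x) = π_k·f_k(x) / marginal(x), where marginal(x) = Σ_j π_j·f_j(x).
Since both observations come from the same component, the likelihood for component k is f_k(x₁)·f_k(x₂).
  p_A = [P(liquid | comp) = 0.08] × [0.15] = 0.012
  p_B = [P(liquid | comp) = 0.12] × [0.22] = 0.0264
  p_C = [P(liquid | comp) = 0.10] × [0.21] = 0.021
  p_D = [P(liquid | comp) = 0.05] × [0.22] = 0.011
Unnormalised posteriors:
  π_A·p_A = 0.40 × 0.012 = 0.0048
  π_B·p_B = 0.27 × 0.0264 = 0.007128
  π_C·p_C = 0.06 × 0.021 = 0.00126
  π_D·p_D = 0.27 × 0.011 = 0.00297
Denominator: 0.0048 + 0.007128 + 0.00126 + 0.00297 = 0.016158
So the posterior for Language C is 0.00126 / 0.016158 ≈ 0.0780.

0.0780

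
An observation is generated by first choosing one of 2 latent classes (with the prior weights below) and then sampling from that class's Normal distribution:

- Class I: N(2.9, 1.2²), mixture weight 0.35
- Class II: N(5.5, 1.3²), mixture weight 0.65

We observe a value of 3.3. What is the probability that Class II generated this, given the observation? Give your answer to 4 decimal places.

Posterior ∝ prior × likelihood, so P(k | x) ∝ w_k f_k(x); normalise over all components.
Component likelihoods at x = 3.3:
  L_I = (1/(1.2·√(2π)))·exp(−(3.3−2.9)²/(2·1.2²)) = 0.332452·exp(-0.05556) = 0.314486
  L_II = (1/(1.3·√(2π)))·exp(−(3.3−5.5)²/(2·1.3²)) = 0.306879·exp(-1.43195) = 0.0732955
Prior × likelihood for each component:
  w_I·L_I = 0.35 × 0.314486 = 0.11007
  w_II·L_II = 0.65 × 0.0732955 = 0.0476421
Sum: 0.11007 + 0.0476421 = 0.157712
Responsibility of Class II: 0.0476421 / 0.157712 ≈ 0.3021

0.3021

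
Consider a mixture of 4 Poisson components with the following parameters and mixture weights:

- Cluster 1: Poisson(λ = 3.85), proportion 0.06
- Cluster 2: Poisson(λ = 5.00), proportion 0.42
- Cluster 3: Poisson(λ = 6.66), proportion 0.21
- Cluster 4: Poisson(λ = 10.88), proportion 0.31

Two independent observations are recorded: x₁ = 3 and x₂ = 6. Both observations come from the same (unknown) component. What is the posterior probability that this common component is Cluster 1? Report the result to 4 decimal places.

Posterior ∝ prior × likelihood, so P(k | x) ∝ w_k f_k(x); normalise over all components.
Since both observations come from the same component, the likelihood for component k is f_k(x₁)·f_k(x₂).
  f_1 = [e^(−3.85)·3.85^3/3! = 0.202394] × [0.0962494] = 0.0194803
  f_2 = [e^(−5.00)·5.00^3/3! = 0.140374] × [0.146223] = 0.0205259
  f_3 = [e^(−6.66)·6.66^3/3! = 0.0630769] × [0.155279] = 0.00979449
  f_4 = [e^(−10.88)·10.88^3/3! = 0.00404214] × [0.0433827] = 0.000175359
Unnormalised posteriors:
  w_1·f_1 = 0.06 × 0.0194803 = 0.00116882
  w_2·f_2 = 0.42 × 0.0205259 = 0.00862086
  w_3·f_3 = 0.21 × 0.00979449 = 0.00205684
  w_4·f_4 = 0.31 × 0.000175359 = 5.43613e-05
Marginal: 0.00116882 + 0.00862086 + 0.00205684 + 5.43613e-05 = 0.0119009
So the posterior for Cluster 1 is 0.00116882 / 0.0119009 ≈ 0.0982.

0.0982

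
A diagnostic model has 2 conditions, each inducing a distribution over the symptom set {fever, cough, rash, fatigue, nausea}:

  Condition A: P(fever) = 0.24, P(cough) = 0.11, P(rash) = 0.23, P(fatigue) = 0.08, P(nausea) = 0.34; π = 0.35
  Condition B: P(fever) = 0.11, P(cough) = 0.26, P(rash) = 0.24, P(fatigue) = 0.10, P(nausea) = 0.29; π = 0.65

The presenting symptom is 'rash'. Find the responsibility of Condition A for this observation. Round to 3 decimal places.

0.340

P(component k | x) = w_k·f_k(x) / marginal(x), where marginal(x) = Σ_j w_j·f_j(x).
Evaluate each component's likelihood at the observed value:
  p_A = P(rash | comp) = 0.23
  p_B = P(rash | comp) = 0.24
Weight by the priors:
  w_A·p_A = 0.35 × 0.23 = 0.0805
  w_B·p_B = 0.65 × 0.24 = 0.156
Marginal: 0.0805 + 0.156 = 0.2365
P(Condition A | 'rash') = 0.0805 / 0.2365 ≈ 0.340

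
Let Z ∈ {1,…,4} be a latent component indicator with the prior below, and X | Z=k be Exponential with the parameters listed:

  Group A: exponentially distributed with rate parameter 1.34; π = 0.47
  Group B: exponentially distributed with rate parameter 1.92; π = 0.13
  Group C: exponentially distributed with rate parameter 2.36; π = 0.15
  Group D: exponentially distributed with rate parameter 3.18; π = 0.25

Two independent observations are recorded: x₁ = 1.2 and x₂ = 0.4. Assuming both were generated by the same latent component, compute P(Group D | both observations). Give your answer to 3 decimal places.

By Bayes' theorem, P(k | x) = P(Z=k) f_k(x) / Σ_j P(Z=j) f_j(x).
Since both observations come from the same component, the likelihood for component k is f_k(x₁)·f_k(x₂).
  f_A = [1.34·e^(−1.34·1.2) = 1.34·e^(−1.6080) = 0.268386] × [0.784012] = 0.210418
  f_B = [1.92·e^(−1.92·1.2) = 1.92·e^(−2.3040) = 0.191729] × [0.890765] = 0.170785
  f_C = [2.36·e^(−2.36·1.2) = 2.36·e^(−2.8320) = 0.138992] × [0.918202] = 0.127623
  f_D = [3.18·e^(−3.18·1.2) = 3.18·e^(−3.8160) = 0.0700099] × [0.89126] = 0.062397
Weight by the priors:
  P(Z=A)·f_A = 0.47 × 0.210418 = 0.0988963
  P(Z=B)·f_B = 0.13 × 0.170785 = 0.0222021
  P(Z=C)·f_C = 0.15 × 0.127623 = 0.0191434
  P(Z=D)·f_D = 0.25 × 0.062397 = 0.0155993
Marginal: 0.0988963 + 0.0222021 + 0.0191434 + 0.0155993 = 0.155841
P(Group D | x₁,x₂) ≈ 0.100

0.100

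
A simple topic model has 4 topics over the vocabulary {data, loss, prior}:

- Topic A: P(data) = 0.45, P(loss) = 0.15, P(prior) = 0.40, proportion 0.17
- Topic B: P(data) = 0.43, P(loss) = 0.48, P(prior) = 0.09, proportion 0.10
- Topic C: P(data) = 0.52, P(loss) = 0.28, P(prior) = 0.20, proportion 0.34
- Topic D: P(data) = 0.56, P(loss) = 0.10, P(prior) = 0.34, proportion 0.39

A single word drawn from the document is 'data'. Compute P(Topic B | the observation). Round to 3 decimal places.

The responsibility of component k is P(Z=k) f_k(x) divided by Σ_j P(Z=j) f_j(x).
Component likelihoods at x = 'data':
  L_A = 0.45
  L_B = 0.43
  L_C = 0.52
  L_D = 0.56
Multiply by the mixture weights:
  P(Z=A)·L_A = 0.17 × 0.45 = 0.0765
  P(Z=B)·L_B = 0.10 × 0.43 = 0.043
  P(Z=C)·L_C = 0.34 × 0.52 = 0.1768
  P(Z=D)·L_D = 0.39 × 0.56 = 0.2184
Evidence: 0.0765 + 0.043 + 0.1768 + 0.2184 = 0.5147
P(Topic B | x) = 0.043 / 0.5147 ≈ 0.084

0.084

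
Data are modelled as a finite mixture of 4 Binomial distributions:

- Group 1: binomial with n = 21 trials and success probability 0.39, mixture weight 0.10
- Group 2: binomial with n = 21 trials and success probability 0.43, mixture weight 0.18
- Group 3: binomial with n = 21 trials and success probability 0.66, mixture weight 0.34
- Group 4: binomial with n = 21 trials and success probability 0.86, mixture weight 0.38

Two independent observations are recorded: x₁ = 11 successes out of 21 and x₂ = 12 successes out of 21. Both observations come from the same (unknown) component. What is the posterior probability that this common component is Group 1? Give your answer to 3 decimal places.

Posterior ∝ prior × likelihood, so P(k | x) ∝ P(Z=k) f_k(x); normalise over all components.
Since both observations come from the same component, the likelihood for component k is f_k(x₁)·f_k(x₂).
  L_1 = [0.0798793] × [0.0425586] = 0.00339955
  L_2 = [0.118666] × [0.0746] = 0.0088525
  L_3 = [0.0753698] × [0.121922] = 0.00918923
  L_4 = [0.000194173] × [0.00099398] = 1.93004e-07
Multiply by the mixture weights:
  P(Z=1)·L_1 = 0.10 × 0.00339955 = 0.000339955
  P(Z=2)·L_2 = 0.18 × 0.0088525 = 0.00159345
  P(Z=3)·L_3 = 0.34 × 0.00918923 = 0.00312434
  P(Z=4)·L_4 = 0.38 × 1.93004e-07 = 7.33415e-08
Marginal: 0.000339955 + 0.00159345 + 0.00312434 + 7.33415e-08 = 0.00505782
Responsibility of Group 1: 0.000339955 / 0.00505782 ≈ 0.067

0.067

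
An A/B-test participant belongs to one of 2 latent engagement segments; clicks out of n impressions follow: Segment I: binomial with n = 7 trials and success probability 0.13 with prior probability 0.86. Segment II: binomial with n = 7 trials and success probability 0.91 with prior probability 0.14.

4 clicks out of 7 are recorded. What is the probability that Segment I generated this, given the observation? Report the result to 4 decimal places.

Apply Bayes' rule: the posterior for each component is proportional to its prior times its likelihood at x.
Evaluate each component's likelihood at the observed value:
  p_I = 0.00658263
  p_II = 0.0174969
Weight by the priors:
  P(Z=I)·p_I = 0.86 × 0.00658263 = 0.00566106
  P(Z=II)·p_II = 0.14 × 0.0174969 = 0.00244957
Denominator: 0.00566106 + 0.00244957 = 0.00811062
So the posterior for Segment I is 0.00566106 / 0.00811062 ≈ 0.6980.

0.6980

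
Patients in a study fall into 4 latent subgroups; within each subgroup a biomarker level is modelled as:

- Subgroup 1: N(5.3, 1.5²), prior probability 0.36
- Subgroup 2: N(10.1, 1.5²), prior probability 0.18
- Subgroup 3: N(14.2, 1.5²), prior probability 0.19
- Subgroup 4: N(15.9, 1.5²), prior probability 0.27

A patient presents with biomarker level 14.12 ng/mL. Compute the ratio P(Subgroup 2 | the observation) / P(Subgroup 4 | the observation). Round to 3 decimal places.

Only the two components matter; the odds are (w_i f_i(x)) / (w_j f_j(x)).
Normal densities:
  p_1 = 8.26196e-09
  p_2 = 0.00733129
  p_3 = 0.265584
  p_4 = 0.131534
0.00131963 / 0.0355141 ≈ 0.037

0.037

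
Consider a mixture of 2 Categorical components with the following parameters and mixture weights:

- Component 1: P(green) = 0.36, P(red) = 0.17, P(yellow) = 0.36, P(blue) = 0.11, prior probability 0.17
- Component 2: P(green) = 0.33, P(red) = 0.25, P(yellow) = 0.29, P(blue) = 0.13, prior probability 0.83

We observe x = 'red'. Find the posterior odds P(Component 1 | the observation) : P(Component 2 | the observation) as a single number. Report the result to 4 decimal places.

Only the two components matter; the odds are (w_i f_i(x)) / (w_j f_j(x)).
Categorical probabilities:
  f_1 = P(red | comp) = 0.17
  f_2 = P(red | comp) = 0.25
Odds = (0.17/0.83) × (0.17/0.25) = 0.204819 × 0.68 ≈ 0.1393

0.1393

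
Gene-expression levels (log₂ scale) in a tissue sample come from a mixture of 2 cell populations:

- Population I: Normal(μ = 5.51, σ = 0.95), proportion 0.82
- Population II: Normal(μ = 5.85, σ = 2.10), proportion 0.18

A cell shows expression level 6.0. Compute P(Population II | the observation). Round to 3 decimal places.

0.102

The responsibility of component k is P(Z=k) f_k(x) divided by Σ_j P(Z=j) f_j(x).
Evaluate each component's likelihood at the observed value:
  L_I = 0.367635
  L_II = 0.189489
Prior × likelihood for each component:
  P(Z=I)·L_I = 0.82 × 0.367635 = 0.301461
  P(Z=II)·L_II = 0.18 × 0.189489 = 0.0341079
Sum: 0.301461 + 0.0341079 = 0.335569
Responsibility of Population II: 0.0341079 / 0.335569 ≈ 0.102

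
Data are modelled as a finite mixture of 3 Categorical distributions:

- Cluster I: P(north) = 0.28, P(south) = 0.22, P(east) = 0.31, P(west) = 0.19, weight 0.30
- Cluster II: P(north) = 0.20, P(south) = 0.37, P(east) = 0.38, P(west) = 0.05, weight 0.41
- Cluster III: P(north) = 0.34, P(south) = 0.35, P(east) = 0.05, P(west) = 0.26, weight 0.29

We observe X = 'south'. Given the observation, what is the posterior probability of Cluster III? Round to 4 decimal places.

Posterior ∝ prior × likelihood, so P(k | x) ∝ P(Z=k) f_k(x); normalise over all components.
Evaluate each component's likelihood at the observed value:
  f_I = P(south | comp) = 0.22
  f_II = P(south | comp) = 0.37
  f_III = P(south | comp) = 0.35
Weight by the priors:
  P(Z=I)·f_I = 0.30 × 0.22 = 0.066
  P(Z=II)·f_II = 0.41 × 0.37 = 0.1517
  P(Z=III)·f_III = 0.29 × 0.35 = 0.1015
Normaliser: 0.066 + 0.1517 + 0.1015 = 0.3192
Responsibility of Cluster III: 0.1015 / 0.3192 ≈ 0.3180

0.3180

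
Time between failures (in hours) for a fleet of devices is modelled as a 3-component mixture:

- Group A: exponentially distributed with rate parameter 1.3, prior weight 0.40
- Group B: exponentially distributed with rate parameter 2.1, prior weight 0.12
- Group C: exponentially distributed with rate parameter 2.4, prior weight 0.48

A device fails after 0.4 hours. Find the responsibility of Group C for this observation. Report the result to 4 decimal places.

0.5135

P(component k | x) = w_k·f_k(x) / marginal(x), where marginal(x) = Σ_j w_j·f_j(x).
Component likelihoods at x = 0.4 hours:
  f_A = 1.3·e^(−1.3·0.4) = 1.3·e^(−0.5200) = 0.772877
  f_B = 2.1·e^(−2.1·0.4) = 2.1·e^(−0.8400) = 0.906592
  f_C = 2.4·e^(−2.4·0.4) = 2.4·e^(−0.9600) = 0.918943
Unnormalised posteriors:
  w_A·f_A = 0.40 × 0.772877 = 0.309151
  w_B·f_B = 0.12 × 0.906592 = 0.108791
  w_C·f_C = 0.48 × 0.918943 = 0.441093
Denominator: 0.309151 + 0.108791 + 0.441093 = 0.859034
So the posterior for Group C is 0.441093 / 0.859034 ≈ 0.5135.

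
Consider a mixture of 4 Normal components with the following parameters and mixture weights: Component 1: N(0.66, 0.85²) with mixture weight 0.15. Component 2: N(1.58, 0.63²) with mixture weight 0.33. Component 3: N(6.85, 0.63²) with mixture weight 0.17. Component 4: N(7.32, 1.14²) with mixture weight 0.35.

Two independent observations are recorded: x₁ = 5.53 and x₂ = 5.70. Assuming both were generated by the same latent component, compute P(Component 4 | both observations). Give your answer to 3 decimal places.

By Bayes' theorem, P(k | x) = P(Z=k) f_k(x) / Σ_j P(Z=j) f_j(x).
Since both observations come from the same component, the likelihood for component k is f_k(x₁)·f_k(x₂).
  f_1 = [(1/(0.85·√(2π)))·exp(−(5.53−0.66)²/(2·0.85²)) = 0.469344·exp(-16.41308) = 3.49447e-08] × [1.08904e-08] = 3.80563e-16
  f_2 = [(1/(0.63·√(2π)))·exp(−(5.53−1.58)²/(2·0.63²)) = 0.633242·exp(-19.65545) = 1.8421e-09] × [3.27142e-10] = 6.02629e-19
  f_3 = [(1/(0.63·√(2π)))·exp(−(5.53−6.85)²/(2·0.63²)) = 0.633242·exp(-2.19501) = 0.0705161] × [0.119679] = 0.00843931
  f_4 = [(1/(1.14·√(2π)))·exp(−(5.53−7.32)²/(2·1.14²)) = 0.349949·exp(-1.23273) = 0.102009] × [0.127497] = 0.0130059
Weight by the priors:
  P(Z=1)·f_1 = 0.15 × 3.80563e-16 = 5.70844e-17
  P(Z=2)·f_2 = 0.33 × 6.02629e-19 = 1.98868e-19
  P(Z=3)·f_3 = 0.17 × 0.00843931 = 0.00143468
  P(Z=4)·f_4 = 0.35 × 0.0130059 = 0.00455206
Evidence: 5.70844e-17 + 1.98868e-19 + 0.00143468 + 0.00455206 = 0.00598674
Responsibility of Component 4: 0.00455206 / 0.00598674 ≈ 0.760

0.760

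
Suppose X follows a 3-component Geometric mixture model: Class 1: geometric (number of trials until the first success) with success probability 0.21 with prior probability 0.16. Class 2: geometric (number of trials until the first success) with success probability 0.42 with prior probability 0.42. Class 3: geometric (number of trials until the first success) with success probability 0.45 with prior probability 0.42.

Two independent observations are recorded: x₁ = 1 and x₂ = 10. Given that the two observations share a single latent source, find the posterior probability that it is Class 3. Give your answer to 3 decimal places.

0.219

The responsibility of component k is π_k f_k(x) divided by Σ_j π_j f_j(x).
Since both observations come from the same component, the likelihood for component k is f_k(x₁)·f_k(x₂).
  f_1 = [0.21] × [0.0251688] = 0.00528546
  f_2 = [0.42] × [0.00311962] = 0.00131024
  f_3 = [0.45] × [0.00207241] = 0.000932587
Prior × likelihood for each component:
  π_1·f_1 = 0.16 × 0.00528546 = 0.000845673
  π_2·f_2 = 0.42 × 0.00131024 = 0.0005503
  π_3·f_3 = 0.42 × 0.000932587 = 0.000391686
Evidence: 0.000845673 + 0.0005503 + 0.000391686 = 0.00178766
So the posterior for Class 3 is 0.000391686 / 0.00178766 ≈ 0.219.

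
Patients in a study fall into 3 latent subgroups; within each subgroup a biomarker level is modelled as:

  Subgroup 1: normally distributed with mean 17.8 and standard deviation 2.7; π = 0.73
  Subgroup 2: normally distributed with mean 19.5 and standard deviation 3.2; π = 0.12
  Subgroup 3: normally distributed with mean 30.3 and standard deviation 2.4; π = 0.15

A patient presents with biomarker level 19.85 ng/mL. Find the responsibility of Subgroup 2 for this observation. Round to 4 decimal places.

0.1554

By Bayes' theorem, P(k | x) = P(Z=k) f_k(x) / Σ_j P(Z=j) f_j(x).
Normal densities:
  f_1 = 0.110756
  f_2 = 0.123926
  f_3 = 1.27015e-05
Unnormalised posteriors:
  P(Z=1)·f_1 = 0.73 × 0.110756 = 0.0808517
  P(Z=2)·f_2 = 0.12 × 0.123926 = 0.0148711
  P(Z=3)·f_3 = 0.15 × 1.27015e-05 = 1.90522e-06
Evidence: 0.0808517 + 0.0148711 + 1.90522e-06 = 0.0957247
P(Subgroup 2 | data) = 0.0148711 / 0.0957247 ≈ 0.1554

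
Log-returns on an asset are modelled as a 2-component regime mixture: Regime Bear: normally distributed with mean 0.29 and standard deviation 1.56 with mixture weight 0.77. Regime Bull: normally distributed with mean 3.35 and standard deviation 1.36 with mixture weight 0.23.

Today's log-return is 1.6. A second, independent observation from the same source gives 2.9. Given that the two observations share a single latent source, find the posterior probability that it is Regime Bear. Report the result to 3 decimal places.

By Bayes' theorem, P(k | x) = π_k f_k(x) / Σ_j π_j f_j(x).
Since both observations come from the same component, the likelihood for component k is f_k(x₁)·f_k(x₂).
  f_Bear = [0.179746] × [0.0630885] = 0.0113399
  f_Bull = [0.128182] × [0.277714] = 0.0355979
Unnormalised posteriors:
  π_Bear·f_Bear = 0.77 × 0.0113399 = 0.00873173
  π_Bull·f_Bull = 0.23 × 0.0355979 = 0.00818751
Marginal: 0.00873173 + 0.00818751 = 0.0169192
Responsibility of Regime Bear: 0.00873173 / 0.0169192 ≈ 0.516

0.516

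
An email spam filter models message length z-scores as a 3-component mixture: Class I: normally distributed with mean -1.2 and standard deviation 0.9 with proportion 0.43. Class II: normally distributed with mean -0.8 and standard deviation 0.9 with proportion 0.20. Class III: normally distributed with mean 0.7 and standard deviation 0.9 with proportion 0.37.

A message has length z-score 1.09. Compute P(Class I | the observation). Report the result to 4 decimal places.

0.0449

Posterior ∝ prior × likelihood, so P(k | x) ∝ π_k f_k(x); normalise over all components.
Component likelihoods at x = 1.09:
  f_I = (1/(0.9·√(2π)))·exp(−(1.09−-1.2)²/(2·0.9²)) = 0.443269·exp(-3.23710) = 0.0174106
  f_II = (1/(0.9·√(2π)))·exp(−(1.09−-0.8)²/(2·0.9²)) = 0.443269·exp(-2.20500) = 0.0488707
  f_III = (1/(0.9·√(2π)))·exp(−(1.09−0.7)²/(2·0.9²)) = 0.443269·exp(-0.09389) = 0.403545
Multiply by the mixture weights:
  π_I·f_I = 0.43 × 0.0174106 = 0.00748655
  π_II·f_II = 0.20 × 0.0488707 = 0.00977413
  π_III·f_III = 0.37 × 0.403545 = 0.149312
Normaliser: 0.00748655 + 0.00977413 + 0.149312 = 0.166572
P(Class I | the observation) = 0.00748655 / 0.166572 ≈ 0.0449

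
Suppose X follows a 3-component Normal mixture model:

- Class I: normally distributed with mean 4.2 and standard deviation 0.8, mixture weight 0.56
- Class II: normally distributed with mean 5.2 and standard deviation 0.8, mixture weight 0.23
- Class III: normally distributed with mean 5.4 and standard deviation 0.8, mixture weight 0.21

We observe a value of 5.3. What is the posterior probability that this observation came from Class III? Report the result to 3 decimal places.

0.319

Apply Bayes' rule: the posterior for each component is proportional to its prior times its likelihood at x.
Normal densities:
  p_I = (1/(0.8·√(2π)))·exp(−(5.3−4.2)²/(2·0.8²)) = 0.498678·exp(-0.94531) = 0.193765
  p_II = (1/(0.8·√(2π)))·exp(−(5.3−5.2)²/(2·0.8²)) = 0.498678·exp(-0.00781) = 0.494797
  p_III = (1/(0.8·√(2π)))·exp(−(5.3−5.4)²/(2·0.8²)) = 0.498678·exp(-0.00781) = 0.494797
Prior × likelihood for each component:
  P(Z=I)·p_I = 0.56 × 0.193765 = 0.108509
  P(Z=II)·p_II = 0.23 × 0.494797 = 0.113803
  P(Z=III)·p_III = 0.21 × 0.494797 = 0.103907
Evidence: 0.108509 + 0.113803 + 0.103907 = 0.326219
So the posterior for Class III is 0.103907 / 0.326219 ≈ 0.319.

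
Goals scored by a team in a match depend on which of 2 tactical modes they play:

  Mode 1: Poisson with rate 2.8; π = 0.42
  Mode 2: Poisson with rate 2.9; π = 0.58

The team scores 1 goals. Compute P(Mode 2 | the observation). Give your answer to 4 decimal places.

0.5641

By Bayes' theorem, P(k | x) = w_k f_k(x) / Σ_j w_j f_j(x).
Evaluate each component's likelihood at the observed value:
  f_1 = 0.170268
  f_2 = 0.159567
Prior × likelihood for each component:
  w_1·f_1 = 0.42 × 0.170268 = 0.0715126
  w_2·f_2 = 0.58 × 0.159567 = 0.0925491
Sum: 0.0715126 + 0.0925491 = 0.164062
P(Mode 2 | data) = 0.0925491 / 0.164062 ≈ 0.5641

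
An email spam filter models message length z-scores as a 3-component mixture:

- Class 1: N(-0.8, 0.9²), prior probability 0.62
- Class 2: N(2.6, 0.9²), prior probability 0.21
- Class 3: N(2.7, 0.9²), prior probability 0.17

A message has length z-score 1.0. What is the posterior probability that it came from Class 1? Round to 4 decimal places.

Posterior ∝ prior × likelihood, so P(k | x) ∝ π_k f_k(x); normalise over all components.
Evaluate each component's likelihood at the observed value:
  L_1 = (1/(0.9·√(2π)))·exp(−(1.0−-0.8)²/(2·0.9²)) = 0.443269·exp(-2.00000) = 0.05999
  L_2 = (1/(0.9·√(2π)))·exp(−(1.0−2.6)²/(2·0.9²)) = 0.443269·exp(-1.58025) = 0.0912799
  L_3 = (1/(0.9·√(2π)))·exp(−(1.0−2.7)²/(2·0.9²)) = 0.443269·exp(-1.78395) = 0.0744574
Weight by the priors:
  π_1·L_1 = 0.62 × 0.05999 = 0.0371938
  π_2·L_2 = 0.21 × 0.0912799 = 0.0191688
  π_3·L_3 = 0.17 × 0.0744574 = 0.0126578
Marginal: 0.0371938 + 0.0191688 + 0.0126578 = 0.0690203
P(Class 1 | data) = 0.0371938 / 0.0690203 ≈ 0.5389

0.5389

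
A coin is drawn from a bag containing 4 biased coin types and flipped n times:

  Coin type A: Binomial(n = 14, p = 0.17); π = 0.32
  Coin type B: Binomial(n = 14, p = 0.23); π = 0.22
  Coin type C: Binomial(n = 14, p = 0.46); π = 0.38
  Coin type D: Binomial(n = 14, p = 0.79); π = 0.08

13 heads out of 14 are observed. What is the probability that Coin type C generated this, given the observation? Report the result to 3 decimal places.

0.011

By Bayes' theorem, P(k | x) = π_k f_k(x) / Σ_j π_j f_j(x).
Component likelihoods at x = 13 heads out of 14:
  f_A = C(14,13)·0.17^13·0.83^1 = 14·9.90458e-11·0.83 = 1.15091e-09
  f_B = C(14,13)·0.23^13·0.77^1 = 14·5.04036e-09·0.77 = 5.43351e-08
  f_C = C(14,13)·0.46^13·0.54^1 = 14·4.12907e-05·0.54 = 0.000312157
  f_D = C(14,13)·0.79^13·0.21^1 = 14·0.0466823·0.21 = 0.137246
Unnormalised posteriors:
  π_A·f_A = 0.32 × 1.15091e-09 = 3.68292e-10
  π_B·f_B = 0.22 × 5.43351e-08 = 1.19537e-08
  π_C·f_C = 0.38 × 0.000312157 = 0.00011862
  π_D·f_D = 0.08 × 0.137246 = 0.0109797
Normaliser: 3.68292e-10 + 1.19537e-08 + 0.00011862 + 0.0109797 = 0.0110983
P(Coin type C | x) = 0.00011862 / 0.0110983 ≈ 0.011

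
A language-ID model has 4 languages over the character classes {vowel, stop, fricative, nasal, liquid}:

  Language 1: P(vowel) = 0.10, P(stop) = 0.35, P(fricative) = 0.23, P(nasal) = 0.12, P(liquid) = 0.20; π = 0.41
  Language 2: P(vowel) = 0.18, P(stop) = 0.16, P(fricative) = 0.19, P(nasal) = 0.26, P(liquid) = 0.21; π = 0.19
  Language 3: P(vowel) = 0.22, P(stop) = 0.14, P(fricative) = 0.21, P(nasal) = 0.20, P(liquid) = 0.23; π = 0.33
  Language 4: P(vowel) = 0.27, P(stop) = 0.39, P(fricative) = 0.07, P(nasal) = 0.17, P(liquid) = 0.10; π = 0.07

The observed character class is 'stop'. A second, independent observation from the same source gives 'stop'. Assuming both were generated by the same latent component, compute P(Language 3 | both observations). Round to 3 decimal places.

P(component k | x) = w_k·f_k(x) / marginal(x), where marginal(x) = Σ_j w_j·f_j(x).
Since both observations come from the same component, the likelihood for component k is f_k(x₁)·f_k(x₂).
  f_1 = [P(stop | comp) = 0.35] × [0.35] = 0.1225
  f_2 = [P(stop | comp) = 0.16] × [0.16] = 0.0256
  f_3 = [P(stop | comp) = 0.14] × [0.14] = 0.0196
  f_4 = [P(stop | comp) = 0.39] × [0.39] = 0.1521
Unnormalised posteriors:
  w_1·f_1 = 0.41 × 0.1225 = 0.050225
  w_2·f_2 = 0.19 × 0.0256 = 0.004864
  w_3·f_3 = 0.33 × 0.0196 = 0.006468
  w_4·f_4 = 0.07 × 0.1521 = 0.010647
Evidence: 0.050225 + 0.004864 + 0.006468 + 0.010647 = 0.072204
So the posterior for Language 3 is 0.006468 / 0.072204 ≈ 0.090.

0.090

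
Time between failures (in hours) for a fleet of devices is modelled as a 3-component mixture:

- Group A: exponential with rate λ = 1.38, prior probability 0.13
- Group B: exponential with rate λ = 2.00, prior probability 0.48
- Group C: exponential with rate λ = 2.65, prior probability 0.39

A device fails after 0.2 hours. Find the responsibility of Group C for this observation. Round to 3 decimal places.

By Bayes' theorem, P(k | x) = π_k f_k(x) / Σ_j π_j f_j(x).
Exponential densities:
  f_A = 1.38·e^(−1.38·0.2) = 1.38·e^(−0.2760) = 1.04716
  f_B = 2.00·e^(−2.00·0.2) = 2.00·e^(−0.4000) = 1.34064
  f_C = 2.65·e^(−2.65·0.2) = 2.65·e^(−0.5300) = 1.5598
Prior × likelihood for each component:
  π_A·f_A = 0.13 × 1.04716 = 0.136131
  π_B·f_B = 0.48 × 1.34064 = 0.643507
  π_C·f_C = 0.39 × 1.5598 = 0.608323
Sum: 0.136131 + 0.643507 + 0.608323 = 1.38796
P(Group C | data) ≈ 0.438

0.438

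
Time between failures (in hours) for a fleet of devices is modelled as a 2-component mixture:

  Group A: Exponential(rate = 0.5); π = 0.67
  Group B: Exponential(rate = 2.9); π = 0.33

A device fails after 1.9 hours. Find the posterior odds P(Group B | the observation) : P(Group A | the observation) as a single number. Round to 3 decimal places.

0.030

Since P(k|x) ∝ π_k f_k(x), the posterior odds are π_i f_i(x) / (π_j f_j(x)).
Exponential densities:
  L_A = 0.5·e^(−0.5·1.9) = 0.5·e^(−0.9500) = 0.193371
  L_B = 2.9·e^(−2.9·1.9) = 2.9·e^(−5.5100) = 0.0117337
Posterior odds = (π_B·L_B) / (π_A·L_A) = (0.33·0.0117337) / (0.67·0.193371) = 0.00387212 / 0.129558 ≈ 0.030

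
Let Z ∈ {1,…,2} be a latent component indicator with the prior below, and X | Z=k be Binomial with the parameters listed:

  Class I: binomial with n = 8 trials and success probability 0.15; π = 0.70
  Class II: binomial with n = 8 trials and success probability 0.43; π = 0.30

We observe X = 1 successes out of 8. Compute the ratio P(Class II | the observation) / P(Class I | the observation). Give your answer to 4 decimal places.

Posterior odds = (π_i f_i(x)) / (π_j f_j(x)); the normalising sum cancels.
Binomial probabilities:
  p_I = 0.384693
  p_II = 0.0672485
Odds = (0.30/0.70) × (0.0672485/0.384693) = 0.428571 × 0.174811 ≈ 0.0749

0.0749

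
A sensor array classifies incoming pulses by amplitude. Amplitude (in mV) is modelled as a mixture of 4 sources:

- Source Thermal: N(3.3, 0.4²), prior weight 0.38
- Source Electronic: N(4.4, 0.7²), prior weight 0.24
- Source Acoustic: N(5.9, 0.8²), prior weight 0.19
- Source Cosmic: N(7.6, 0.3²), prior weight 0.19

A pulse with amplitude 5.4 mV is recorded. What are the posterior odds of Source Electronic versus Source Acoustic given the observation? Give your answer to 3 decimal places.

Since P(k|x) ∝ π_k f_k(x), the posterior odds are π_i f_i(x) / (π_j f_j(x)).
Normal densities:
  f_Thermal = (1/(0.4·√(2π)))·exp(−(5.4−3.3)²/(2·0.4²)) = 0.997356·exp(-13.78125) = 1.03212e-06
  f_Electronic = (1/(0.7·√(2π)))·exp(−(5.4−4.4)²/(2·0.7²)) = 0.569918·exp(-1.02041) = 0.205426
  f_Acoustic = (1/(0.8·√(2π)))·exp(−(5.4−5.9)²/(2·0.8²)) = 0.498678·exp(-0.19531) = 0.410201
  f_Cosmic = (1/(0.3·√(2π)))·exp(−(5.4−7.6)²/(2·0.3²)) = 1.329808·exp(-26.88889) = 2.79314e-12
Posterior odds = (π_Electronic·f_Electronic) / (π_Acoustic·f_Acoustic) = (0.24·0.205426) / (0.19·0.410201) = 0.0493021 / 0.0779382 ≈ 0.633

0.633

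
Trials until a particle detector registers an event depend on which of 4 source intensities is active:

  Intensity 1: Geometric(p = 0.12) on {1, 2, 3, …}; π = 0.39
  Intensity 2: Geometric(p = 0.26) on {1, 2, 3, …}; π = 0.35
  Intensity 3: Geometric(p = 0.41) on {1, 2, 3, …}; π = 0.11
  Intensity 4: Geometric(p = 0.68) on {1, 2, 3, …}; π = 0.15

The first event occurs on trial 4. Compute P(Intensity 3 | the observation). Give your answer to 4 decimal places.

The responsibility of component k is P(Z=k) f_k(x) divided by Σ_j P(Z=j) f_j(x).
Evaluate each component's likelihood at the observed value:
  p_1 = 0.0817766
  p_2 = 0.105358
  p_3 = 0.0842054
  p_4 = 0.0222822
Unnormalised posteriors:
  P(Z=1)·p_1 = 0.39 × 0.0817766 = 0.0318929
  P(Z=2)·p_2 = 0.35 × 0.105358 = 0.0368754
  P(Z=3)·p_3 = 0.11 × 0.0842054 = 0.00926259
  P(Z=4)·p_4 = 0.15 × 0.0222822 = 0.00334234
Normaliser: 0.0318929 + 0.0368754 + 0.00926259 + 0.00334234 = 0.0813732
So the posterior for Intensity 3 is 0.00926259 / 0.0813732 ≈ 0.1138.

0.1138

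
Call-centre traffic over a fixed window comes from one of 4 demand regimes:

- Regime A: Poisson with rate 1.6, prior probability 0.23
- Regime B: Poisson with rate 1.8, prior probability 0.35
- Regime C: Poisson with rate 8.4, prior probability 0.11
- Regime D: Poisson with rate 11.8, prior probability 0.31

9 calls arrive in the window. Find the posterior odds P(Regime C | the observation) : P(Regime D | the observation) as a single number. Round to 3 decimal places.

Since P(k|x) ∝ w_k f_k(x), the posterior odds are w_i f_i(x) / (w_j f_j(x)).
Evaluate each component's likelihood at the observed value:
  L_A = 3.82336e-05
  L_B = 9.03565e-05
  L_C = 0.129026
  L_D = 0.0917276
Posterior odds = (w_C·L_C) / (w_D·L_D) = (0.11·0.129026) / (0.31·0.0917276) = 0.0141928 / 0.0284356 ≈ 0.499

0.499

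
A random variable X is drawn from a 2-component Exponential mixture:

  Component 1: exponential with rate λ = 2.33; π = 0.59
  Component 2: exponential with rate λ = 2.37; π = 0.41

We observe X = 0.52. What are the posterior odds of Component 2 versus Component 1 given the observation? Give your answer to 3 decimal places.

Since P(k|x) ∝ w_k f_k(x), the posterior odds are w_i f_i(x) / (w_j f_j(x)).
Evaluate each component's likelihood at the observed value:
  p_1 = 2.33·e^(−2.33·0.52) = 2.33·e^(−1.2116) = 0.693689
  p_2 = 2.37·e^(−2.37·0.52) = 2.37·e^(−1.2324) = 0.691073
Posterior odds = (w_2·p_2) / (w_1·p_1) = (0.41·0.691073) / (0.59·0.693689) = 0.28334 / 0.409276 ≈ 0.692

0.692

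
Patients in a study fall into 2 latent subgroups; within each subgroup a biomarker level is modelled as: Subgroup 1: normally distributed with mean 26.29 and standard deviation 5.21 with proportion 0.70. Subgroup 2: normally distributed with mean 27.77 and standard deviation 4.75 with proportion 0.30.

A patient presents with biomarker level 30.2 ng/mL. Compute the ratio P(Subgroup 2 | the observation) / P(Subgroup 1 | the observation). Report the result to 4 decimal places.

The posterior odds equal the prior odds times the likelihood ratio: (P(Z=i)/P(Z=j))·(f_i(x)/f_j(x)).
Component likelihoods at x = 30.2 ng/mL:
  f_1 = (1/(5.21·√(2π)))·exp(−(30.2−26.29)²/(2·5.21²)) = 0.076572·exp(-0.28161) = 0.0577791
  f_2 = (1/(4.75·√(2π)))·exp(−(30.2−27.77)²/(2·4.75²)) = 0.083988·exp(-0.13086) = 0.0736862
0.0221059 / 0.0404454 ≈ 0.5466

0.5466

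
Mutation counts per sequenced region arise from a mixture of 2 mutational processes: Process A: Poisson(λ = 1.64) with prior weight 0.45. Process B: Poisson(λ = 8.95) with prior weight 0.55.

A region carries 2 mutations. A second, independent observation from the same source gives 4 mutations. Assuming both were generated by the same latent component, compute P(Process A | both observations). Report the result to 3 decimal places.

0.986

Posterior ∝ prior × likelihood, so P(k | x) ∝ π_k f_k(x); normalise over all components.
Since both observations come from the same component, the likelihood for component k is f_k(x₁)·f_k(x₂).
  p_A = [e^(−1.64)·1.64^2/2! = 0.260864] × [0.0584684] = 0.0152523
  p_B = [e^(−8.95)·8.95^2/2! = 0.00519614] × [0.0346853] = 0.000180229
Weight by the priors:
  π_A·p_A = 0.45 × 0.0152523 = 0.00686354
  π_B·p_B = 0.55 × 0.000180229 = 9.91262e-05
Evidence: 0.00686354 + 9.91262e-05 = 0.00696267
So the posterior for Process A is 0.00686354 / 0.00696267 ≈ 0.986.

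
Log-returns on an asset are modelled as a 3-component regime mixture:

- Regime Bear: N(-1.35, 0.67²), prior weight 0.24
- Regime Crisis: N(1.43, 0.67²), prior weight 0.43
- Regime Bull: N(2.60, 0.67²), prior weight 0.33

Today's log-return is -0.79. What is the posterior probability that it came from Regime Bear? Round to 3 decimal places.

P(component k | x) = π_k·f_k(x) / marginal(x), where marginal(x) = Σ_j π_j·f_j(x).
Component likelihoods at x = -0.79:
  f_Bear = 0.419891
  f_Crisis = 0.0024593
  f_Bull = 1.64339e-06
Prior × likelihood for each component:
  π_Bear·f_Bear = 0.24 × 0.419891 = 0.100774
  π_Crisis·f_Crisis = 0.43 × 0.0024593 = 0.0010575
  π_Bull·f_Bull = 0.33 × 1.64339e-06 = 5.42318e-07
Marginal: 0.100774 + 0.0010575 + 5.42318e-07 = 0.101832
P(Regime Bear | the observation) = 0.100774 / 0.101832 ≈ 0.990

0.990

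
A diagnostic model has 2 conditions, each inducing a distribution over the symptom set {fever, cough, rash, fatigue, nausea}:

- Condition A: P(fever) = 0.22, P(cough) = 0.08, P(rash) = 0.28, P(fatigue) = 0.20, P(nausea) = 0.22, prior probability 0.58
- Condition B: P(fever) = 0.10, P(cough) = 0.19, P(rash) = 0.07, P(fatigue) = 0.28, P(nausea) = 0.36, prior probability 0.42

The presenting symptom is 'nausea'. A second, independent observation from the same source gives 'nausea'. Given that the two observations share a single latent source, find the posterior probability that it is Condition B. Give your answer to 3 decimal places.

0.660

Posterior ∝ prior × likelihood, so P(k | x) ∝ P(Z=k) f_k(x); normalise over all components.
Since both observations come from the same component, the likelihood for component k is f_k(x₁)·f_k(x₂).
  f_A = [P(nausea | comp) = 0.22] × [0.22] = 0.0484
  f_B = [P(nausea | comp) = 0.36] × [0.36] = 0.1296
Multiply by the mixture weights:
  P(Z=A)·f_A = 0.58 × 0.0484 = 0.028072
  P(Z=B)·f_B = 0.42 × 0.1296 = 0.054432
Denominator: 0.028072 + 0.054432 = 0.082504
P(Condition B | x₁, x₂) ≈ 0.660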